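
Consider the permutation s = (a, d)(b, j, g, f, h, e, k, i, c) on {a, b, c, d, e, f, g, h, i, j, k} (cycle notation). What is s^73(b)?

b lies in the 9-cycle (b, j, g, f, h, e, k, i, c).
On a 9-cycle, s^9 is the identity, so s^73 = s^1 there (73 ≡ 1 mod 9).
Advancing 1 step from b: b → j.

j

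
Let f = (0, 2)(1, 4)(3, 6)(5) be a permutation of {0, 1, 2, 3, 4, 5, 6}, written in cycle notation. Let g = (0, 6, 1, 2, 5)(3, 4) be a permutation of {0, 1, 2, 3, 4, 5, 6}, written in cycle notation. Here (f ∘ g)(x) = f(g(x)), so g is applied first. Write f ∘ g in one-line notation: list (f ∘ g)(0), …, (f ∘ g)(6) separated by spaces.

3 0 5 1 6 2 4

Chase each element through g then f: 0 → 6 → 3; 1 → 2 → 0; 2 → 5 → 5; 3 → 4 → 1; 4 → 3 → 6; 5 → 0 → 2; 6 → 1 → 4.
Collecting the images, f ∘ g = [3 0 5 1 6 2 4].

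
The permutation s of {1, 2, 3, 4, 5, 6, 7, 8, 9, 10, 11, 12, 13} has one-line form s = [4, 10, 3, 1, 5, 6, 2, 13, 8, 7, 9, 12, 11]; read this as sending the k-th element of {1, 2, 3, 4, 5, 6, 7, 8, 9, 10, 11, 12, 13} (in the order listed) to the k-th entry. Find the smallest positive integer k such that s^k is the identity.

12

Decomposing into disjoint cycles gives cycle lengths 4, 3, 2, 1, 1, 1, 1.
The order is lcm(4, 3, 2) = 12.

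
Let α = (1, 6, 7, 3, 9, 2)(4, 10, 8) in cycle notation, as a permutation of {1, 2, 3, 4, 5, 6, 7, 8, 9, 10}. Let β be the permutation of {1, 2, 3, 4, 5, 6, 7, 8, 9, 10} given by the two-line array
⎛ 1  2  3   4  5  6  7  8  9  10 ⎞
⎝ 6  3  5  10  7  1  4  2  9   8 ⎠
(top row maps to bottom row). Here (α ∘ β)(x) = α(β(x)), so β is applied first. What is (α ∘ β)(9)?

(α ∘ β)(9) = α(β(9)). β(9) = 9, then α(9) = 2. So (α ∘ β)(9) = 2.

2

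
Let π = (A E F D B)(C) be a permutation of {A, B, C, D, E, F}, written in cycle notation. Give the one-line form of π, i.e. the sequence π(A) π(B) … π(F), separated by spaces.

E A C B F D

Each element maps to the next entry in its cycle (wrapping to the front): A→E, B→A, C→C, D→B, E→F, F→D.
Listing these in domain order gives E A C B F D.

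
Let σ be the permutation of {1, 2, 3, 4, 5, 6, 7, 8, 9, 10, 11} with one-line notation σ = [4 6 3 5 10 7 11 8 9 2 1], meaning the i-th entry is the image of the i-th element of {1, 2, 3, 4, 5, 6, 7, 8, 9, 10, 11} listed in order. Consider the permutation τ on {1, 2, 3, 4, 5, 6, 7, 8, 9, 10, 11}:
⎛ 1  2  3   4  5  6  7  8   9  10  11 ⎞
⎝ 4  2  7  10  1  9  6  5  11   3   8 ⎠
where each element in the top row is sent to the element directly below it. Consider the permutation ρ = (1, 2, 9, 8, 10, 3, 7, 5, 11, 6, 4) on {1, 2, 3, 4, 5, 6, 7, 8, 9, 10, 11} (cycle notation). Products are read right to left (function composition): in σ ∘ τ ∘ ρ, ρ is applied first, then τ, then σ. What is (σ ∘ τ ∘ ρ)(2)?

Apply the permutations in order: ρ(2) = 9, then τ(9) = 11, then σ(11) = 1. So (σ ∘ τ ∘ ρ)(2) = 1.

1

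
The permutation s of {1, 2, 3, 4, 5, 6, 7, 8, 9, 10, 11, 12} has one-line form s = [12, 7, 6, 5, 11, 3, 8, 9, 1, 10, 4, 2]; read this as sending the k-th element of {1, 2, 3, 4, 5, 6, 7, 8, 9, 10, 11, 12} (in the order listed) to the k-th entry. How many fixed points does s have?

The fixed points (elements with s(x) = x) are {10}, so there is 1.

1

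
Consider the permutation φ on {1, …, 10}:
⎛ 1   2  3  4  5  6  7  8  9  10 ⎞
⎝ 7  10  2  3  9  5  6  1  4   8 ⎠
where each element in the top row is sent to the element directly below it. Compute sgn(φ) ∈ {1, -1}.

-1

In disjoint-cycle form the cycle lengths are 10.
A cycle of length ℓ contributes ℓ−1 transpositions, so φ is a product of 9 transpositions — odd.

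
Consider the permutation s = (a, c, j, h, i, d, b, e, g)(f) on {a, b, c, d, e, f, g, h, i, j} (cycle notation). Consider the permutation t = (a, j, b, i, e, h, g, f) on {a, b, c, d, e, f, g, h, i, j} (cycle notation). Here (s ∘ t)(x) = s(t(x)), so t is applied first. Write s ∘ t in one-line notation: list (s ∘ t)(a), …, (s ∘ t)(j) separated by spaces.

(s ∘ t)(x) = s(t(x)). Computing each image: s(t(a)) = s(j) = h, s(t(b)) = s(i) = d, s(t(c)) = s(c) = j, s(t(d)) = s(d) = b, s(t(e)) = s(h) = i, s(t(f)) = s(a) = c, s(t(g)) = s(f) = f, s(t(h)) = s(g) = a, s(t(i)) = s(e) = g, s(t(j)) = s(b) = e.
Hence s ∘ t = [h d j b i c f a g e].

h d j b i c f a g e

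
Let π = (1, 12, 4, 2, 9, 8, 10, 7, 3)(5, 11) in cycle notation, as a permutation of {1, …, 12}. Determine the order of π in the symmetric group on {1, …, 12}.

The disjoint cycles have lengths 9, 2, 1.
The order of π is the least common multiple of its cycle lengths: lcm(9, 2) = 18.

18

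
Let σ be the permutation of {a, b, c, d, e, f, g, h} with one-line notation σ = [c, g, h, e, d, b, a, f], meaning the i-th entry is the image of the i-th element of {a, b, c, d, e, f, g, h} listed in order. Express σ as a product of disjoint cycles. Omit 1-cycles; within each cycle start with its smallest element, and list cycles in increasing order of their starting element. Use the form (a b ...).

Iterating σ from a gives a → c → h → f → b → g → a; that is the 6-cycle (a c h f b g).
Repeating from the next unused element and collecting all non-trivial cycles gives (a c h f b g)(d e).

(a c h f b g)(d e)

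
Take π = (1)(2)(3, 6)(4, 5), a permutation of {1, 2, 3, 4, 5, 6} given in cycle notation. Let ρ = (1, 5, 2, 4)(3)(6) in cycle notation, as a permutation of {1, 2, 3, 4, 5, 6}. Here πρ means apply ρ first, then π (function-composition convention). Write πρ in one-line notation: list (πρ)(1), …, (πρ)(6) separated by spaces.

4 5 6 1 2 3

(πρ)(x) = π(ρ(x)). Computing each image: π(ρ(1)) = π(5) = 4, π(ρ(2)) = π(4) = 5, π(ρ(3)) = π(3) = 6, π(ρ(4)) = π(1) = 1, π(ρ(5)) = π(2) = 2, π(ρ(6)) = π(6) = 3.
Hence πρ = [4 5 6 1 2 3].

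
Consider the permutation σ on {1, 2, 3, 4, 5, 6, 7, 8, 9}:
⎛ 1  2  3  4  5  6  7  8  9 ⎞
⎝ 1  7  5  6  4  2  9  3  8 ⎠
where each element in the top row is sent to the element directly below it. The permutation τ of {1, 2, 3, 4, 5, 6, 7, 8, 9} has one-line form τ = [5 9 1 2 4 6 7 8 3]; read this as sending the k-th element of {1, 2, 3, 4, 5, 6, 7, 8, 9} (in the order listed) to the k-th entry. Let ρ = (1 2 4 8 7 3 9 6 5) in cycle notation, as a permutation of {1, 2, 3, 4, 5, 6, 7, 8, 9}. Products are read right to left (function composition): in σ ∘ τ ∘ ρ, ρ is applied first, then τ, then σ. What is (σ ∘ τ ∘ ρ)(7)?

1

Apply the permutations in order: ρ(7) = 3, then τ(3) = 1, then σ(1) = 1. So (σ ∘ τ ∘ ρ)(7) = 1.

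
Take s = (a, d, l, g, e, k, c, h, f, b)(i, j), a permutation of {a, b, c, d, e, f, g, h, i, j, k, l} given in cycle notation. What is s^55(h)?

l

h lies in the 10-cycle (a, d, l, g, e, k, c, h, f, b).
Since the cycle has length 10, s^55 acts on it the same as s^5 (55 mod 10 = 5).
Advancing 5 steps from h: h → f → b → a → d → l.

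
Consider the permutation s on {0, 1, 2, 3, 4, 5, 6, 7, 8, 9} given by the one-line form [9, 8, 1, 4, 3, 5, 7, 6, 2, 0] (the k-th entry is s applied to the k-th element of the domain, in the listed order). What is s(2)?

2 is element number 3 of the domain, and entry number 3 of the one-line form is 1, so s(2) = 1.

1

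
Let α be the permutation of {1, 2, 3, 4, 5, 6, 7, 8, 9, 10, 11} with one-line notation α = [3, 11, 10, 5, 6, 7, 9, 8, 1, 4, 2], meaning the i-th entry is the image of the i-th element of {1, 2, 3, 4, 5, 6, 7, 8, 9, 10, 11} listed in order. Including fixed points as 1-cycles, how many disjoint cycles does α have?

3

The cycle decomposition is (1, 3, 10, 4, 5, 6, 7, 9)(2, 11)(8), which has 3 cycles (counting 1-cycles).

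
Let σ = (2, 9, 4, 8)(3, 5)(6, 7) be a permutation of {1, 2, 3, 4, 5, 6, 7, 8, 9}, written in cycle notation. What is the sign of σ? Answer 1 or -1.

-1

The cycle lengths are 4, 2, 2, 1.
A cycle of length ℓ contributes ℓ−1 transpositions, so σ is a product of 3 + 1 + 1 = 5 transpositions — odd.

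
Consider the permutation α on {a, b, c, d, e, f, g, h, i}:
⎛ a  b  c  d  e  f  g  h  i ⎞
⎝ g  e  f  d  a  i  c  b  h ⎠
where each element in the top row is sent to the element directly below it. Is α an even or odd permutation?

In disjoint-cycle form the cycle lengths are 8, 1.
A cycle of length ℓ contributes ℓ−1 transpositions, so α is a product of 7 transpositions — odd.

odd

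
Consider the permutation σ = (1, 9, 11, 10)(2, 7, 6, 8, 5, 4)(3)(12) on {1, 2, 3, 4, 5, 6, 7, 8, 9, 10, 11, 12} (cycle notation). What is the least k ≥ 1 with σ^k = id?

The disjoint cycles have lengths 6, 4, 1, 1.
The order of σ is the least common multiple of its cycle lengths: lcm(6, 4) = 12.

12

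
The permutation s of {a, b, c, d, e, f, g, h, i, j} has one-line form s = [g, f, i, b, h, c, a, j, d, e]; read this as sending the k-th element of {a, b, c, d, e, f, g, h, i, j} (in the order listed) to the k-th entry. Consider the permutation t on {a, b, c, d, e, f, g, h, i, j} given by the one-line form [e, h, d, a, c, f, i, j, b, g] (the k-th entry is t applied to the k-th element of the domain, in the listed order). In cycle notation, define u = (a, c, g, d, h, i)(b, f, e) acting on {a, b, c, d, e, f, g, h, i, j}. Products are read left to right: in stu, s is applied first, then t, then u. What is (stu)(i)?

c

(stu)(i) = u(t(s(i))). s(i) = d, then t(d) = a, then u(a) = c, so the result is c.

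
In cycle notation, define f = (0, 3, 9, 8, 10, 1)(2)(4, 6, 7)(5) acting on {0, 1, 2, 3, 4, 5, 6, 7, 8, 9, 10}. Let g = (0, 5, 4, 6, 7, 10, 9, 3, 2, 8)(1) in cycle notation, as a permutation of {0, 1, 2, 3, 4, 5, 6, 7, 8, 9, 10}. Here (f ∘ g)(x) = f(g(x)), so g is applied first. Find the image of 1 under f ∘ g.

g(1) = 1, then f(1) = 0; composing gives (f ∘ g)(1) = 0.

0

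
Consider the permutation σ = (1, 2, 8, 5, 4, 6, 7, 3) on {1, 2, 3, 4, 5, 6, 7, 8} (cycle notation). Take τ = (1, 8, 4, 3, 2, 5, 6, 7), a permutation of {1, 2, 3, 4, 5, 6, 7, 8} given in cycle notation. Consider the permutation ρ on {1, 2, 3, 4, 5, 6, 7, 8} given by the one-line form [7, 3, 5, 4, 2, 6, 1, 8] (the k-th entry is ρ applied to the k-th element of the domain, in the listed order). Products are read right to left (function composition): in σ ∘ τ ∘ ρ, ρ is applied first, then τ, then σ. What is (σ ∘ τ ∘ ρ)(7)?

Chase 7: ρ(7) = 1; τ(1) = 8; σ(8) = 5. Hence (σ ∘ τ ∘ ρ)(7) = 5.

5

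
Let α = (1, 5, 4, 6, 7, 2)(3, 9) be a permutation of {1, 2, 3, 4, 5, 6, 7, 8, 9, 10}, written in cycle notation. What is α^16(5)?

2

5 lies in the 6-cycle (1, 5, 4, 6, 7, 2).
Powers repeat with period 6 on this cycle, and 16 mod 6 = 4, so α^16(5) = α^4(5).
Stepping 4 places around the cycle: 5 → 4 → 6 → 7 → 2.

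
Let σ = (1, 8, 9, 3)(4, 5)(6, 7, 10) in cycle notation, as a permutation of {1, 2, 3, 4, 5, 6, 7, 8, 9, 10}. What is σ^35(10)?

10 lies in the 3-cycle (6, 7, 10).
Powers repeat with period 3 on this cycle, and 35 mod 3 = 2, so σ^35(10) = σ^2(10).
Stepping 2 places around the cycle: 10 → 6 → 7.

7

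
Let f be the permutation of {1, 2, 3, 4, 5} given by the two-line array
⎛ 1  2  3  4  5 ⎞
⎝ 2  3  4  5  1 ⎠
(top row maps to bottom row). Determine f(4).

5

The entry below 4 in the array is 5, so f(4) = 5.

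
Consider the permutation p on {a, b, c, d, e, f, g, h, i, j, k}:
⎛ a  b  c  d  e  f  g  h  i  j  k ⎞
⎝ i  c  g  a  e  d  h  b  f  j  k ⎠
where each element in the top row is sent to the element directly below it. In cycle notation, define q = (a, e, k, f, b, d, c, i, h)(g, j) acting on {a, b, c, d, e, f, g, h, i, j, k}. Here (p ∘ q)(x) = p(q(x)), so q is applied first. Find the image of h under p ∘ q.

(p ∘ q)(h) = p(q(h)). q(h) = a, then p(a) = i. So (p ∘ q)(h) = i.

i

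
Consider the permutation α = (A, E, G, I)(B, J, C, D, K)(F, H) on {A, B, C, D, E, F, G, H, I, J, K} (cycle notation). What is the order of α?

20

The cycle type of α is (5, 4, 2).
The order is lcm(5, 4, 2) = 20.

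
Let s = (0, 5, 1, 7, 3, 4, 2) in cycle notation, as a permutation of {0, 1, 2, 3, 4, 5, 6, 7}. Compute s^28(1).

1

1 lies in the 7-cycle (0, 5, 1, 7, 3, 4, 2).
Since the cycle has length 7, s^28 acts on it the same as s^0 (28 mod 7 = 0).
So s^28(1) = 1.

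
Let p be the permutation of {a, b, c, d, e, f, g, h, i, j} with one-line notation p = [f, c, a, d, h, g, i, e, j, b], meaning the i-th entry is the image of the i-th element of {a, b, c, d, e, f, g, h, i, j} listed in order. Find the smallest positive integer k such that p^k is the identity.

14

Decomposing into disjoint cycles gives cycle lengths 7, 2, 1.
Since disjoint cycles commute, ord(p) = lcm(7, 2) = 14.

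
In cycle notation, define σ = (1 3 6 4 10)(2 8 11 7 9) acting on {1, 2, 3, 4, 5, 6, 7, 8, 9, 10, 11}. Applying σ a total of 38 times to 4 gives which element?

4 lies in the 5-cycle (1 3 6 4 10).
On a 5-cycle, σ^5 is the identity, so σ^38 = σ^3 there (38 ≡ 3 mod 5).
Stepping 3 places around the cycle: 4 → 10 → 1 → 3.

3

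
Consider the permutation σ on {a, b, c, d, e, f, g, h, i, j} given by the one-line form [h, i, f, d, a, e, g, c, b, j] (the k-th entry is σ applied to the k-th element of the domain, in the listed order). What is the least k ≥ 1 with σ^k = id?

Decomposing into disjoint cycles gives cycle lengths 5, 2, 1, 1, 1.
Since disjoint cycles commute, ord(σ) = lcm(5, 2) = 10.

10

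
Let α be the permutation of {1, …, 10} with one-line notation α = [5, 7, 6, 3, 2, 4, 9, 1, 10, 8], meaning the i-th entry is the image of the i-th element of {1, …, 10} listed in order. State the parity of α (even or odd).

In disjoint-cycle form the cycle lengths are 7, 3.
A cycle of length ℓ contributes ℓ−1 transpositions, so α is a product of 6 + 2 = 8 transpositions — even.

even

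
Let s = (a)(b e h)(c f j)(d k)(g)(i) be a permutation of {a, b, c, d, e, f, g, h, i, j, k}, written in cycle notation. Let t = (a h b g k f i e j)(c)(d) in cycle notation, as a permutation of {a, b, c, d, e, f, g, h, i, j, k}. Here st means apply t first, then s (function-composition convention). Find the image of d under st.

First apply t: t(d) = d, then s(d) = k. Thus (st)(d) = k.

k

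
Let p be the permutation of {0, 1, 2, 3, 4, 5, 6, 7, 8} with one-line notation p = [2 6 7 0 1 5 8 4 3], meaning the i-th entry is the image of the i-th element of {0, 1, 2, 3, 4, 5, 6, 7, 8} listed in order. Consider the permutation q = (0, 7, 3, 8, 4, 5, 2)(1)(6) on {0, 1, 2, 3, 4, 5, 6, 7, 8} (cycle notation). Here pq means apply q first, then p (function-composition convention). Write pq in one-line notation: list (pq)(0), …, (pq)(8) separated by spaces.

4 6 2 3 5 7 8 0 1

Chase each element through q then p: 0 → 7 → 4; 1 → 1 → 6; 2 → 0 → 2; 3 → 8 → 3; 4 → 5 → 5; 5 → 2 → 7; 6 → 6 → 8; 7 → 3 → 0; 8 → 4 → 1.
So pq in one-line form is 4 6 2 3 5 7 8 0 1.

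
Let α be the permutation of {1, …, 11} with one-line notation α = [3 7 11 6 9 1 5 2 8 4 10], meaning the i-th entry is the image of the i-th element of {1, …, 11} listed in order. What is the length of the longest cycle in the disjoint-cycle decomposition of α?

6

Decomposing into disjoint cycles gives (1 3 11 10 4 6)(2 7 5 9 8); the longest has length 6.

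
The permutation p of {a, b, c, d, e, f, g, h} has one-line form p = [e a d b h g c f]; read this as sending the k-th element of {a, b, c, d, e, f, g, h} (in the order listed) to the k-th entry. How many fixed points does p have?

No element satisfies p(x) = x, so there are 0 fixed points.

0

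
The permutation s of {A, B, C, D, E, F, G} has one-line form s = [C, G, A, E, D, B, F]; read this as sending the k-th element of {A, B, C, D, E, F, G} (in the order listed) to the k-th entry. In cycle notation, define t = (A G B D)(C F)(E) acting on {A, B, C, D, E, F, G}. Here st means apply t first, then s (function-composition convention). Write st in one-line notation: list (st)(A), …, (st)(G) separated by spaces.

(st)(x) = s(t(x)). Computing each image: s(t(A)) = s(G) = F, s(t(B)) = s(D) = E, s(t(C)) = s(F) = B, s(t(D)) = s(A) = C, s(t(E)) = s(E) = D, s(t(F)) = s(C) = A, s(t(G)) = s(B) = G.
Hence st = [F E B C D A G].

F E B C D A G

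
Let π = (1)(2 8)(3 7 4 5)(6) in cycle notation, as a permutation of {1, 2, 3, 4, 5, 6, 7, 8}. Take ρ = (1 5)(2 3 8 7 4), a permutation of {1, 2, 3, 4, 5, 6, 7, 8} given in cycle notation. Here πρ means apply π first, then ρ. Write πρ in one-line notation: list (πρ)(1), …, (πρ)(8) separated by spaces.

5 7 4 1 8 6 2 3

(πρ)(x) = ρ(π(x)). Computing each image: ρ(π(1)) = ρ(1) = 5, ρ(π(2)) = ρ(8) = 7, ρ(π(3)) = ρ(7) = 4, ρ(π(4)) = ρ(5) = 1, ρ(π(5)) = ρ(3) = 8, ρ(π(6)) = ρ(6) = 6, ρ(π(7)) = ρ(4) = 2, ρ(π(8)) = ρ(2) = 3.
Hence πρ = [5 7 4 1 8 6 2 3].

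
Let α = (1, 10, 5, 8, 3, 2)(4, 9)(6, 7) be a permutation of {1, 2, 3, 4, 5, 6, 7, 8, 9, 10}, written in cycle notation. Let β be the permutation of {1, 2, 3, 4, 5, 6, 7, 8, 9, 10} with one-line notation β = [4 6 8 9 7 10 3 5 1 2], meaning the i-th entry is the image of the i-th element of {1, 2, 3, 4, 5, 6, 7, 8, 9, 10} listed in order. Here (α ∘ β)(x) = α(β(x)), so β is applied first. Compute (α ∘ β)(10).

1

β(10) = 2, then α(2) = 1; composing gives (α ∘ β)(10) = 1.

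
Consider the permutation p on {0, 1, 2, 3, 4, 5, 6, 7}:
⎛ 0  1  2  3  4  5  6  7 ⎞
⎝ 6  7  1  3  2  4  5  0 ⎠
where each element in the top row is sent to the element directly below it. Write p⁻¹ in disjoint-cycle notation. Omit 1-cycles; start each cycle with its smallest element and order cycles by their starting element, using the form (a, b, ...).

First write p in disjoint cycles: (0, 6, 5, 4, 2, 1, 7).
Reversing each cycle (and rotating so the smallest element leads) gives p⁻¹ = (0, 7, 1, 2, 4, 5, 6).

(0, 7, 1, 2, 4, 5, 6)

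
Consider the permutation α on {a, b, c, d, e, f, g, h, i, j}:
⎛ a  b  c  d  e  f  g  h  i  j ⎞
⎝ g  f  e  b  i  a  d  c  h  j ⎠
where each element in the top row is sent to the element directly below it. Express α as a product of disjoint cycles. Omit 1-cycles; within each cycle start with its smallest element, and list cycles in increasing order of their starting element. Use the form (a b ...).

Start at a and follow images: a → g → d → b → f → a, giving the cycle (a g d b f).
Continuing from each remaining unvisited element yields (a g d b f)(c e i h).

(a g d b f)(c e i h)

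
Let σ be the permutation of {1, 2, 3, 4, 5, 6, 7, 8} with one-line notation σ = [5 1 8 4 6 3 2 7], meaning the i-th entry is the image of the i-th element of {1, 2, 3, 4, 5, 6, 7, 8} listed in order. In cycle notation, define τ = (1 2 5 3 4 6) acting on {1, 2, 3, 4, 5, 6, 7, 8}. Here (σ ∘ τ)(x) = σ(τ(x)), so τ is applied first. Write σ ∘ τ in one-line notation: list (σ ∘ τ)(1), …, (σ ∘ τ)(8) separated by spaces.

1 6 4 3 8 5 2 7

(σ ∘ τ)(x) = σ(τ(x)). Computing each image: σ(τ(1)) = σ(2) = 1, σ(τ(2)) = σ(5) = 6, σ(τ(3)) = σ(4) = 4, σ(τ(4)) = σ(6) = 3, σ(τ(5)) = σ(3) = 8, σ(τ(6)) = σ(1) = 5, σ(τ(7)) = σ(7) = 2, σ(τ(8)) = σ(8) = 7.
Hence σ ∘ τ = [1 6 4 3 8 5 2 7].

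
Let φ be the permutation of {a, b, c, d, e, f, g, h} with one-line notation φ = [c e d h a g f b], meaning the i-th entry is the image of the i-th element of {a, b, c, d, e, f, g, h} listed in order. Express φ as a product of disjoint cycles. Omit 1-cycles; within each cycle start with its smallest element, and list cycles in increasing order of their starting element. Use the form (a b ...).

From a: a → c → d → h → b → e → a, closing the cycle (a c d h b e).
Repeating from the next unused element and collecting all non-trivial cycles gives (a c d h b e)(f g).

(a c d h b e)(f g)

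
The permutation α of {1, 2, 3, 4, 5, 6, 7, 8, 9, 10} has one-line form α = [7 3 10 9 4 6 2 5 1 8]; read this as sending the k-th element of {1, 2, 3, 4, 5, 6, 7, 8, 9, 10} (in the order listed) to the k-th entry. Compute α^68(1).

Tracing 1 → 7 → … returns to 1 after 9 steps, so 1 lies in a 9-cycle (1, 7, 2, 3, 10, 8, 5, 4, 9).
Since the cycle has length 9, α^68 acts on it the same as α^5 (68 mod 9 = 5).
Stepping 5 places around the cycle: 1 → 7 → 2 → 3 → 10 → 8.

8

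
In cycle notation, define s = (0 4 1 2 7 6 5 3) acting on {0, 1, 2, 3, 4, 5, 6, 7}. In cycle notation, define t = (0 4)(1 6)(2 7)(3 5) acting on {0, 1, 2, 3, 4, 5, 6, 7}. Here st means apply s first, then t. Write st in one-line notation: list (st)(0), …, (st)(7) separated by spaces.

0 7 2 4 6 5 3 1

Chase each element through s then t: 0 → 4 → 0; 1 → 2 → 7; 2 → 7 → 2; 3 → 0 → 4; 4 → 1 → 6; 5 → 3 → 5; 6 → 5 → 3; 7 → 6 → 1.
So st in one-line form is 0 7 2 4 6 5 3 1.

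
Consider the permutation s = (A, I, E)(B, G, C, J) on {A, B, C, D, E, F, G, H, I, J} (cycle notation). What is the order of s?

The disjoint cycles have lengths 4, 3, 1, 1, 1.
Since disjoint cycles commute, ord(s) = lcm(4, 3) = 12.

12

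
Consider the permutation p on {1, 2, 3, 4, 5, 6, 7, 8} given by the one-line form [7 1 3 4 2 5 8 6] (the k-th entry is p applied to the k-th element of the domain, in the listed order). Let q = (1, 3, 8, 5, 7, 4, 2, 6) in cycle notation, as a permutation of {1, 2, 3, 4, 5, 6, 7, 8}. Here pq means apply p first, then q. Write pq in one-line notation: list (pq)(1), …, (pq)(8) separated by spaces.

4 3 8 2 6 7 5 1

(pq)(x) = q(p(x)). Computing each image: q(p(1)) = q(7) = 4, q(p(2)) = q(1) = 3, q(p(3)) = q(3) = 8, q(p(4)) = q(4) = 2, q(p(5)) = q(2) = 6, q(p(6)) = q(5) = 7, q(p(7)) = q(8) = 5, q(p(8)) = q(6) = 1.
Hence pq = [4 3 8 2 6 7 5 1].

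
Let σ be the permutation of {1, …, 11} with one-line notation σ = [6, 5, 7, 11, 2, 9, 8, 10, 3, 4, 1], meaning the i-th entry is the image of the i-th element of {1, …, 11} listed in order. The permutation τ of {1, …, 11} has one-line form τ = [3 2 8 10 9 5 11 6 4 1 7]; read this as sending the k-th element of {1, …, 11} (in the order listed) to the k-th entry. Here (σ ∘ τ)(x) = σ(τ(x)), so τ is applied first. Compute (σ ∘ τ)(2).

5

τ(2) = 2, then σ(2) = 5; composing gives (σ ∘ τ)(2) = 5.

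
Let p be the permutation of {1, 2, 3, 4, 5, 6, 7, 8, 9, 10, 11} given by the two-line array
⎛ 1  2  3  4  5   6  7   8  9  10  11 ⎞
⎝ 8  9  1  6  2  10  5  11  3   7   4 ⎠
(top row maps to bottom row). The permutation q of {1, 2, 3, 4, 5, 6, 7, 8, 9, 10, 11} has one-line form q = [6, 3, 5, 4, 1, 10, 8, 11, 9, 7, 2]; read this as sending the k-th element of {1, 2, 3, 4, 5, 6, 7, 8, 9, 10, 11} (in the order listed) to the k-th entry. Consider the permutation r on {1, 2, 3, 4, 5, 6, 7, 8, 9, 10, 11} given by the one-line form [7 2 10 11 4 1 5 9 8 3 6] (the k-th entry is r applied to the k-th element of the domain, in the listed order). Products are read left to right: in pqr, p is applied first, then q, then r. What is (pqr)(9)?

4

Chase 9: p(9) = 3; q(3) = 5; r(5) = 4. Hence (pqr)(9) = 4.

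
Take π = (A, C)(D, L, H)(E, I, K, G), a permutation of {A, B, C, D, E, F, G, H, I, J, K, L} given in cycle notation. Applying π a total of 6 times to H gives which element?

H lies in the 3-cycle (D, L, H).
Powers repeat with period 3 on this cycle, and 6 mod 3 = 0, so π^6(H) = π^0(H).
So π^6(H) = H.

H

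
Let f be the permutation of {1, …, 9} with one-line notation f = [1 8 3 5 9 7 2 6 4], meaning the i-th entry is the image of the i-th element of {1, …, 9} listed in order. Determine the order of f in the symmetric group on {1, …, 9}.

12

The disjoint-cycle form of f has cycle lengths 4, 3, 1, 1.
Since disjoint cycles commute, ord(f) = lcm(4, 3) = 12.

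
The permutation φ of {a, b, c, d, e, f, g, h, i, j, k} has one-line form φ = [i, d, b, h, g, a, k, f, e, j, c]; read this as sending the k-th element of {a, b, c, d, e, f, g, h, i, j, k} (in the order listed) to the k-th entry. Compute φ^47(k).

i

Tracing k → c → … returns to k after 10 steps, so k lies in a 10-cycle (a, i, e, g, k, c, b, d, h, f).
Since the cycle has length 10, φ^47 acts on it the same as φ^7 (47 mod 10 = 7).
Stepping 7 places around the cycle: k → c → b → d → h → f → a → i.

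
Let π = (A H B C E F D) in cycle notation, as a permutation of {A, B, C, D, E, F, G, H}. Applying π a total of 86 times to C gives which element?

C lies in the 7-cycle (A H B C E F D).
Since the cycle has length 7, π^86 acts on it the same as π^2 (86 mod 7 = 2).
Stepping 2 places around the cycle: C → E → F.

F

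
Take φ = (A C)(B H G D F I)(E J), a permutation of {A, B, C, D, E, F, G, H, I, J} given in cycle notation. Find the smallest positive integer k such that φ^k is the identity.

6

The disjoint cycles have lengths 6, 2, 2.
The order is lcm(6, 2, 2) = 6.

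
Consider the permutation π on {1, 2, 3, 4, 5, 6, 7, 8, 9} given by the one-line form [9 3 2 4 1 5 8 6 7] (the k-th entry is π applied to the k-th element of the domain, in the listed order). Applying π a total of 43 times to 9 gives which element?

Tracing 9 → 7 → … returns to 9 after 6 steps, so 9 lies in a 6-cycle (1 9 7 8 6 5).
Powers repeat with period 6 on this cycle, and 43 mod 6 = 1, so π^43(9) = π^1(9).
Advancing 1 step from 9: 9 → 7.

7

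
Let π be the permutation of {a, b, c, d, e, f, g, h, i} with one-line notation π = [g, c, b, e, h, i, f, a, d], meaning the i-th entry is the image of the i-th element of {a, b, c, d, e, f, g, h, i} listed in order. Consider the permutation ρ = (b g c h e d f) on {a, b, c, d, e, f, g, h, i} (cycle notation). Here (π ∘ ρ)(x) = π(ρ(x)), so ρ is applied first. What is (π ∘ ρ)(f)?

(π ∘ ρ)(f) = π(ρ(f)). ρ(f) = b, then π(b) = c. So (π ∘ ρ)(f) = c.

c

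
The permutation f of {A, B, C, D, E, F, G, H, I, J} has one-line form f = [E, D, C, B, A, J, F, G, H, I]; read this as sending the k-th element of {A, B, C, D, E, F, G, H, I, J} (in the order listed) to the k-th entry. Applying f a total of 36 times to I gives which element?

Tracing I → H → … returns to I after 5 steps, so I lies in a 5-cycle (F, J, I, H, G).
On a 5-cycle, f^5 is the identity, so f^36 = f^1 there (36 ≡ 1 mod 5).
Advancing 1 step from I: I → H.

H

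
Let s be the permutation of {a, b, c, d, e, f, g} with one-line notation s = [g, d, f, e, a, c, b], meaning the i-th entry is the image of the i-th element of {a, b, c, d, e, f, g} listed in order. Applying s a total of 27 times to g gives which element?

d

Tracing g → b → … returns to g after 5 steps, so g lies in a 5-cycle (a, g, b, d, e).
Since the cycle has length 5, s^27 acts on it the same as s^2 (27 mod 5 = 2).
Stepping 2 places around the cycle: g → b → d.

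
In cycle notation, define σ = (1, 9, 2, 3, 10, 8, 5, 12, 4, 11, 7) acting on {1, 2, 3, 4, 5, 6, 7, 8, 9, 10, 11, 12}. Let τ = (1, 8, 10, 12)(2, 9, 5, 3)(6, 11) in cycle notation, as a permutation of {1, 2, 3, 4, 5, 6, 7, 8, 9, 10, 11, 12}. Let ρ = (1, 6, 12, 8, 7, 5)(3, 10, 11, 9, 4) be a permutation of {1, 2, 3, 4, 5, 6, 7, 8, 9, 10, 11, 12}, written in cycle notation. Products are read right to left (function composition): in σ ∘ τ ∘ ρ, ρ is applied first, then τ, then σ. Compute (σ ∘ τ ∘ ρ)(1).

7

Chase 1: ρ(1) = 6; τ(6) = 11; σ(11) = 7. Hence (σ ∘ τ ∘ ρ)(1) = 7.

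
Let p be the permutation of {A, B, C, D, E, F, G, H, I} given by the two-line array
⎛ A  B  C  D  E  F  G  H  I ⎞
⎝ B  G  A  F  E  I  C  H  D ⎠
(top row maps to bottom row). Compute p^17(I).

Tracing I → D → … returns to I after 3 steps, so I lies in a 3-cycle (D, F, I).
Powers repeat with period 3 on this cycle, and 17 mod 3 = 2, so p^17(I) = p^2(I).
Advancing 2 steps from I: I → D → F.

F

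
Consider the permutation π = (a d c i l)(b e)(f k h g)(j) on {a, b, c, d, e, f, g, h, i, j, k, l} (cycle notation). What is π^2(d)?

d lies in the 5-cycle (a d c i l).
Stepping 2 places around the cycle: d → c → i.

i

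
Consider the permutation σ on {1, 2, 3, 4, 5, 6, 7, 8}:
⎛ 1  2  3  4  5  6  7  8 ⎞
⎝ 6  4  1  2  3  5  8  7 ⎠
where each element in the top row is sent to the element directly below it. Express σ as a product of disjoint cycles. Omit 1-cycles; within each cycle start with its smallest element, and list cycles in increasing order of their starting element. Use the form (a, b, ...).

(1, 6, 5, 3)(2, 4)(7, 8)

Iterating σ from 1 gives 1 → 6 → 5 → 3 → 1; that is the 4-cycle (1, 6, 5, 3).
Continuing from each remaining unvisited element yields (1, 6, 5, 3)(2, 4)(7, 8).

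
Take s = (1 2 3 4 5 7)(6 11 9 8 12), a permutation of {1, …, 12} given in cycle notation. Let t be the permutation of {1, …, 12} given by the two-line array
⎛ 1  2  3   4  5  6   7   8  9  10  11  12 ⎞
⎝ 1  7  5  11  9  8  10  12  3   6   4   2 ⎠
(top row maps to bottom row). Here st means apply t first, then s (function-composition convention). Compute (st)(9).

t(9) = 3, then s(3) = 4; composing gives (st)(9) = 4.

4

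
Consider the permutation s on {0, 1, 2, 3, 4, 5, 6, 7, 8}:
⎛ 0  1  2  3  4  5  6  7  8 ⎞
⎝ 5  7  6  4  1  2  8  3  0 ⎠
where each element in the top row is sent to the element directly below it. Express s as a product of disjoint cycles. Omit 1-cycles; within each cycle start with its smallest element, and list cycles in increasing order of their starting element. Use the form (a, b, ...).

(0, 5, 2, 6, 8)(1, 7, 3, 4)

From 0: 0 → 5 → 2 → 6 → 8 → 0, closing the cycle (0, 5, 2, 6, 8).
Continuing from each remaining unvisited element yields (0, 5, 2, 6, 8)(1, 7, 3, 4).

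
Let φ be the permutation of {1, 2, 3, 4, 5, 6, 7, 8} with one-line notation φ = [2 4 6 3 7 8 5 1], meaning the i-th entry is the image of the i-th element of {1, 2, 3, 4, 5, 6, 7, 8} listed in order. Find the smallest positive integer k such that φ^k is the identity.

Writing φ as disjoint cycles, the cycle lengths are 6, 2.
Since disjoint cycles commute, ord(φ) = lcm(6, 2) = 6.

6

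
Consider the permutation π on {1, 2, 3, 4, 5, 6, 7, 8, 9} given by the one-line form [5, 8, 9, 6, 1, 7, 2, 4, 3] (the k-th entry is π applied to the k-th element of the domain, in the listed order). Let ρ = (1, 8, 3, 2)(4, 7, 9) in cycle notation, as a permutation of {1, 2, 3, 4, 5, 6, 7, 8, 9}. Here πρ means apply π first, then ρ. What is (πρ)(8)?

7

π(8) = 4, then ρ(4) = 7; composing gives (πρ)(8) = 7.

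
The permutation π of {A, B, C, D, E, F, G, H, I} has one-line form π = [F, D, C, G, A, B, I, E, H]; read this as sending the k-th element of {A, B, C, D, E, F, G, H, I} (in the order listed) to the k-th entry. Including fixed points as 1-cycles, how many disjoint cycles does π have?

The cycle decomposition is (A, F, B, D, G, I, H, E)(C), which has 2 cycles (counting 1-cycles).

2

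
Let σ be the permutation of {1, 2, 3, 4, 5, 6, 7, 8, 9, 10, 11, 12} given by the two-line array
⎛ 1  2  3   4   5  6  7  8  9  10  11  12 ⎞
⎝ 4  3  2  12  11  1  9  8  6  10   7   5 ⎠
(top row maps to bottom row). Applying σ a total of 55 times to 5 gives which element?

12

Tracing 5 → 11 → … returns to 5 after 8 steps, so 5 lies in an 8-cycle (1, 4, 12, 5, 11, 7, 9, 6).
Since the cycle has length 8, σ^55 acts on it the same as σ^7 (55 mod 8 = 7).
Advancing 7 steps from 5: 5 → 11 → 7 → 9 → 6 → 1 → 4 → 12.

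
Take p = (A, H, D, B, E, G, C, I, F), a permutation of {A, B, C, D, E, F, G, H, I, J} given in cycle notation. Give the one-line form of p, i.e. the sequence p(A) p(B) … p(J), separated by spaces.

Reading each image from the cycles: A↦H, B↦E, C↦I, D↦B, E↦G, F↦A, G↦C, H↦D, I↦F, J↦J.
So the one-line form is H E I B G A C D F J.

H E I B G A C D F J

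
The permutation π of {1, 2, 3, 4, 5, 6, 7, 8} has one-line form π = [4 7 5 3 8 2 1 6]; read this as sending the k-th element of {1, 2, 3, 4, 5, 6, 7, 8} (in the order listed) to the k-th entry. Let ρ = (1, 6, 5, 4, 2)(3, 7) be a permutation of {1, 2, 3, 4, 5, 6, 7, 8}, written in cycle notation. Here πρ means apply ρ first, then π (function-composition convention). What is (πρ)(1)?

First apply ρ: ρ(1) = 6, then π(6) = 2. Thus (πρ)(1) = 2.

2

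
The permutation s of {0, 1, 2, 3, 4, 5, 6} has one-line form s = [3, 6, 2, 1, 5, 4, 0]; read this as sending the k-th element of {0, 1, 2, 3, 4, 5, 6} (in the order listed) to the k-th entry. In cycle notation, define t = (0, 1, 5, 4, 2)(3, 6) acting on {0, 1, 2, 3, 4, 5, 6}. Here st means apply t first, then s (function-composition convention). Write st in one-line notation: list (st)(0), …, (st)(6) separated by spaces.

6 4 3 0 2 5 1

Chase each element through t then s: 0 → 1 → 6; 1 → 5 → 4; 2 → 0 → 3; 3 → 6 → 0; 4 → 2 → 2; 5 → 4 → 5; 6 → 3 → 1.
Collecting the images, st = [6 4 3 0 2 5 1].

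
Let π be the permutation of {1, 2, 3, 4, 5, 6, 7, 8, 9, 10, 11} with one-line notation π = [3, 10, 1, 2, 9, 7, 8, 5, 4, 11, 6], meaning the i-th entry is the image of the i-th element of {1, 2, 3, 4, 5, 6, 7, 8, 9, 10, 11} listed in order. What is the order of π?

18

Decomposing into disjoint cycles gives cycle lengths 9, 2.
Since disjoint cycles commute, ord(π) = lcm(9, 2) = 18.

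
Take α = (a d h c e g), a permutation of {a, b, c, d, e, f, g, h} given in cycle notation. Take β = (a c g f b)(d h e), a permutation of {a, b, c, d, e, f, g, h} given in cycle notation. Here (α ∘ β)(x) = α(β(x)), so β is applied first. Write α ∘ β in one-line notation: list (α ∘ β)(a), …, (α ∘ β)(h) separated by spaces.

For each element, apply β then α: a → c → e; b → a → d; c → g → a; d → h → c; e → d → h; f → b → b; g → f → f; h → e → g.
So α ∘ β in one-line form is e d a c h b f g.

e d a c h b f g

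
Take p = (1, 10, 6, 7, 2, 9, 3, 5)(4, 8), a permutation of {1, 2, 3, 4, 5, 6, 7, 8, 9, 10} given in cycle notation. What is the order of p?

The cycle type of p is (8, 2).
The order is lcm(8, 2) = 8.

8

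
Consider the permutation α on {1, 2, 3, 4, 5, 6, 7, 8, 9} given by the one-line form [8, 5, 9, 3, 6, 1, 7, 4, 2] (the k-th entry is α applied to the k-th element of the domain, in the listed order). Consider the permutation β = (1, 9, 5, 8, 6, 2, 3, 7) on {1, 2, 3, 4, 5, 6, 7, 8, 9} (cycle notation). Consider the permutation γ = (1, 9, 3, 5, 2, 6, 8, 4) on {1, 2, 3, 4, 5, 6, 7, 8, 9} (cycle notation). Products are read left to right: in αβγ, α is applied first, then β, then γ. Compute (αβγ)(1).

(αβγ)(1) = γ(β(α(1))). α(1) = 8, then β(8) = 6, then γ(6) = 8, so the result is 8.

8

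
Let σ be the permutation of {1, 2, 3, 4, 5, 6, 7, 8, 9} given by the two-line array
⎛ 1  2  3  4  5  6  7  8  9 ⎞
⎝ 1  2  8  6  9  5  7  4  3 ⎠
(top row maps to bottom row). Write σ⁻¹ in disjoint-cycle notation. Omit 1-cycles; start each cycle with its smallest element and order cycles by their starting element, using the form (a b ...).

First write σ in disjoint cycles: (3 8 4 6 5 9).
The inverse reverses every cycle; in canonical form, σ⁻¹ = (3 9 5 6 4 8).

(3 9 5 6 4 8)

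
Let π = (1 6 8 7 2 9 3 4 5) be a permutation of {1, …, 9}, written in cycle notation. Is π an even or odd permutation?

The cycle lengths are 9.
A cycle is odd iff its length is even; π has 0 even-length cycles, so sgn(π) = (−1)^0 and π is even.

even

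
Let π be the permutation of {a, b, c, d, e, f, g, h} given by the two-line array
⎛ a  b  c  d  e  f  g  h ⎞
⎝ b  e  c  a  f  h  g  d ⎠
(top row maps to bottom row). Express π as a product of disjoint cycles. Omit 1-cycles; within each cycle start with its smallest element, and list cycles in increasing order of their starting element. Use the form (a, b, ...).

Start at a and follow images: a → b → e → f → h → d → a, giving the cycle (a, b, e, f, h, d).
Continuing from each remaining unvisited element yields (a, b, e, f, h, d).

(a, b, e, f, h, d)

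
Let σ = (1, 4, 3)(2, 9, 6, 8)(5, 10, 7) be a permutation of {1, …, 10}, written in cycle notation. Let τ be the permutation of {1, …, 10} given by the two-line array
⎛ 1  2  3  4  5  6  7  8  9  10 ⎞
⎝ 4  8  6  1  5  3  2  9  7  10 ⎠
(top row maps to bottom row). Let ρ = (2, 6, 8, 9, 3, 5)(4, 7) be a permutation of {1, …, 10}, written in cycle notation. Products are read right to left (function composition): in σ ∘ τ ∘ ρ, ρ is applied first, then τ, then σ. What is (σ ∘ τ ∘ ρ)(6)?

Chase 6: ρ(6) = 8; τ(8) = 9; σ(9) = 6. Hence (σ ∘ τ ∘ ρ)(6) = 6.

6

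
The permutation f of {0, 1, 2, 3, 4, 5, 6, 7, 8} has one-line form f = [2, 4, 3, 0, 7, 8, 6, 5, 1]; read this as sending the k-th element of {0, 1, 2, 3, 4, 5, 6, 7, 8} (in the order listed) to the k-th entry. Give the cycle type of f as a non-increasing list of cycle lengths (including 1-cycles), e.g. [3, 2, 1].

The disjoint cycles are (0, 2, 3)(1, 4, 7, 5, 8)(6), with lengths 5, 3, 1 in non-increasing order.

[5, 3, 1]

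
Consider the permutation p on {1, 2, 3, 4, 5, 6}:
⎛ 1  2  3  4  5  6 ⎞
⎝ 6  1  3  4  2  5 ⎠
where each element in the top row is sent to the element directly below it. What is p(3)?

The entry below 3 in the array is 3, so p(3) = 3.

3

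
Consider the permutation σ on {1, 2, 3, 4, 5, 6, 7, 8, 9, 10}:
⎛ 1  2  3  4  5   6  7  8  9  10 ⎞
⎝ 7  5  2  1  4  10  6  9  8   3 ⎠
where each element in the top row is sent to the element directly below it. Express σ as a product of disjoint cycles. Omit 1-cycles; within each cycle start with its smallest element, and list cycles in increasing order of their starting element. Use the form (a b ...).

(1 7 6 10 3 2 5 4)(8 9)

Start at 1 and follow images: 1 → 7 → 6 → 10 → 3 → 2 → 5 → 4 → 1, giving the cycle (1 7 6 10 3 2 5 4).
Repeating from the next unused element and collecting all non-trivial cycles gives (1 7 6 10 3 2 5 4)(8 9).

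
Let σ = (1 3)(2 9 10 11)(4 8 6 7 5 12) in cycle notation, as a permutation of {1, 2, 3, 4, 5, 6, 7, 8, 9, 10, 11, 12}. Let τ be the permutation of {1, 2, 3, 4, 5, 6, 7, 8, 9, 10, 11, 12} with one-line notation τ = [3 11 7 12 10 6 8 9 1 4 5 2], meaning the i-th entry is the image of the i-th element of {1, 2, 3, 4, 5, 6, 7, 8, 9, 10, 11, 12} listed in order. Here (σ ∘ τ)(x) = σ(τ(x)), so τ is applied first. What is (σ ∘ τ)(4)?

4

τ(4) = 12, then σ(12) = 4; composing gives (σ ∘ τ)(4) = 4.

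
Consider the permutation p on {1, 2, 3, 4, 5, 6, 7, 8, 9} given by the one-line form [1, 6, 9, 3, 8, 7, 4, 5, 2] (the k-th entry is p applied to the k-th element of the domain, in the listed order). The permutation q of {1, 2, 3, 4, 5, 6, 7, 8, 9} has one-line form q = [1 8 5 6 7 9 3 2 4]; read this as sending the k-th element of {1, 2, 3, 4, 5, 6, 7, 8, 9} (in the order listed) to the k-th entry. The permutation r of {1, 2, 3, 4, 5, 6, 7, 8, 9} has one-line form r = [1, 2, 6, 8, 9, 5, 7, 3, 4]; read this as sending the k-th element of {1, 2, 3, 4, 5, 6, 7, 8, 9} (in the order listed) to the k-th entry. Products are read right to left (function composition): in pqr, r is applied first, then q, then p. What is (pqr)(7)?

9

Apply the permutations in order: r(7) = 7, then q(7) = 3, then p(3) = 9. So (pqr)(7) = 9.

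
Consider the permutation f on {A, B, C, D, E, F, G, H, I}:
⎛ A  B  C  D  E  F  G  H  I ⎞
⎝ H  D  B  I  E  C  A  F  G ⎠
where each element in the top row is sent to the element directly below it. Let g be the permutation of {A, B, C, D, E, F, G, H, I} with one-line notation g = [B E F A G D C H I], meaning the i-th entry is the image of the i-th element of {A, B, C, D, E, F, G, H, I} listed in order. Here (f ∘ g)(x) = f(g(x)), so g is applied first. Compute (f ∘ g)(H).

F

First apply g: g(H) = H, then f(H) = F. Thus (f ∘ g)(H) = F.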